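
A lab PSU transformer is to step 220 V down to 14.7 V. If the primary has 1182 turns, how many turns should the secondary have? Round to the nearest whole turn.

N_s = 79 turns

N_s/N_p = V_s/V_p, so N_s = 1182 × 14.7/220 = 79.0 ≈ 79 turns.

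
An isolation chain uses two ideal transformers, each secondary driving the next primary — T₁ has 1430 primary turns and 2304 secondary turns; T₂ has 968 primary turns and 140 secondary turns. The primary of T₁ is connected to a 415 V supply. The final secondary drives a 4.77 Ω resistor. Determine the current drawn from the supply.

After T₁: V = 415.00 × 2304/1430 = 668.64 V.
After T₂: V = 668.64 × 140/968 = 96.705 V.
I_load = 96.705/4.77 = 20.274 A, so P_out = 96.705 × 20.274 = 1960.5 W.
All ideal ⇒ P_in = P_out, so I_supply = 1960.5/415 = 4.72 A.

I_supply ≈ 4.72 A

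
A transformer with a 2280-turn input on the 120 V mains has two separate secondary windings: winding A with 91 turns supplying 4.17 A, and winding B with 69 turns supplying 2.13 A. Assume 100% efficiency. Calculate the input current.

V_A = 120 × 91/2280 = 4.7895 V; V_B = 120 × 69/2280 = 3.6316 V.
P_out = V_A I_A + V_B I_B = 4.7895×4.17 + 3.6316×2.13 = 19.972 + 7.7353 = 27.707 W.
Ideal ⇒ P_in = P_out, so I_in = P_out/V_in = 27.707/120 = 0.231 A.

I_in ≈ 0.231 A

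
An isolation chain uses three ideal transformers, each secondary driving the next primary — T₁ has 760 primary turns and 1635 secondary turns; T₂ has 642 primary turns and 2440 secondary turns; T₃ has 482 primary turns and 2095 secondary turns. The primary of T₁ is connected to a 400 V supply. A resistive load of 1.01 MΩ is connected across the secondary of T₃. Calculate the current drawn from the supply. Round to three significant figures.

Secondary of T₁: V = 400.00 × 1635/760 = 860.53 V.
Secondary of T₂: V = 860.53 × 2440/642 = 3270.5 V.
Secondary of T₃: V = 3270.5 × 2095/482 = 14215 V.
I_load = 14215/(1.01×10^6) = 0.014075 A, so P_out = 14215 × 0.014075 = 200.07 W.
All ideal ⇒ P_in = P_out, so I_supply = 200.07/400 = 0.500 A.

I_supply ≈ 0.500 A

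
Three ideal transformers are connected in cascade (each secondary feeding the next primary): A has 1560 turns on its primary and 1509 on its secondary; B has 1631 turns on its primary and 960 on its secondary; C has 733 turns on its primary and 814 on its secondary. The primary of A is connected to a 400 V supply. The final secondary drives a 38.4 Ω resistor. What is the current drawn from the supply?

I_supply ≈ 4.16 A

Secondary of A: V = 400.00 × 1509/1560 = 386.92 V.
Secondary of B: V = 386.92 × 960/1631 = 227.74 V.
Secondary of C: V = 227.74 × 814/733 = 252.91 V.
I_load = 252.91/38.4 = 6.5861 A, so P_out = 252.91 × 6.5861 = 1665.7 W.
All ideal ⇒ P_in = P_out, so I_supply = 1665.7/400 = 4.16 A.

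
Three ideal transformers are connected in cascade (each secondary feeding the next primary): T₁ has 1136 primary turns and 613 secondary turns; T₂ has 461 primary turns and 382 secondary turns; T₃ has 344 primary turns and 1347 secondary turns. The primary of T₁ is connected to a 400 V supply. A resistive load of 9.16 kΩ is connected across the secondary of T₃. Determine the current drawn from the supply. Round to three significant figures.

After T₁: V = 400.00 × 613/1136 = 215.85 V.
After T₂: V = 215.85 × 382/461 = 178.86 V.
After T₃: V = 178.86 × 1347/344 = 700.35 V.
I_load = 700.35/9160 = 0.076457 A, so P_out = 700.35 × 0.076457 = 53.547 W.
All ideal ⇒ P_in = P_out, so I_supply = 53.547/400 = 0.134 A.

I_supply ≈ 0.134 A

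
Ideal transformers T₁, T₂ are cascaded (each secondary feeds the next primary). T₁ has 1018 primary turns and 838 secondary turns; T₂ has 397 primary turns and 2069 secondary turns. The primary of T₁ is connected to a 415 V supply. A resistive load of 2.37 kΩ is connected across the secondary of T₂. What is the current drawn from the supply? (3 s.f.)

I_supply ≈ 3.22 A

Secondary of T₁: V = 415.00 × 838/1018 = 341.62 V.
Secondary of T₂: V = 341.62 × 2069/397 = 1780.4 V.
I_load = 1780.4/2370 = 0.75122 A, so P_out = 1780.4 × 0.75122 = 1337.5 W.
All ideal ⇒ P_in = P_out, so I_supply = 1337.5/415 = 3.22 A.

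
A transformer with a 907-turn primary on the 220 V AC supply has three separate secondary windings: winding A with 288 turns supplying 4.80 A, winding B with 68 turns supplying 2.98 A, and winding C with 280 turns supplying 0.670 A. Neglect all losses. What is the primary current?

I_p ≈ 1.95 A

V_A = 220 × 288/907 = 69.857 V; V_B = 220 × 68/907 = 16.494 V; V_C = 220 × 280/907 = 67.916 V.
P_out = V_A I_A + V_B I_B + V_C I_C = 69.857×4.80 + 16.494×2.98 + 67.916×0.670 = 335.31 + 49.152 + 45.504 = 429.97 W.
Ideal ⇒ P_in = P_out, so I_p = P_out/V_p = 429.97/220 = 1.95 A.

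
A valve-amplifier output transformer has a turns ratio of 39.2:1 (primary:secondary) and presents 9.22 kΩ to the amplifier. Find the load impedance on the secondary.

Z_s ≈ 6.00 Ω

Z_s = Z_p/(N_p/N_s)² = 9220/39.2² = 6.00 Ω.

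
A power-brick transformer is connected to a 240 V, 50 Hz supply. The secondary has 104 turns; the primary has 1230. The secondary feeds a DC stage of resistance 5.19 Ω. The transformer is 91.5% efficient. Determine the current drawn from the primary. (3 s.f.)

V_s = 240 × 104/1230 = 20.293 V.
I_s = V_s/R = 20.293/5.19 = 3.9100 A.
P_out = V_s I_s = 20.293 × 3.9100 = 79.344 W.
P_in = P_out/η = 79.344/0.915 = 86.714 W.
I_p = P_in/V_p = 86.714/240 = 0.361 A.

I_p ≈ 0.361 A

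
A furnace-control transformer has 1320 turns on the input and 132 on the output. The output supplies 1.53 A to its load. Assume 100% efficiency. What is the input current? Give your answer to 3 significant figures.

I_in ≈ 0.153 A

For an ideal transformer I_in/I_out = N_out/N_in, so I_in = 1.53 × 132/1320 = 0.153 A.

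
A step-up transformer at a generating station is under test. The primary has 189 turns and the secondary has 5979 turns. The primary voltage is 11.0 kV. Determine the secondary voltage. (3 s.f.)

V_s ≈ 348000 V

V_s/V_p = N_s/N_p, so V_s = 11000 × 5979/189 = 348000 V.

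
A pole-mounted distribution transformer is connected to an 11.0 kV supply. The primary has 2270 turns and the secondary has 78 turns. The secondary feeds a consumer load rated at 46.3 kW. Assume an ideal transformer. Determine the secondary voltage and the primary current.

V_s = V_p × N_s/N_p = 11000 × 78/2270 = 377.97 V.
I_s = P/V_s = 46300/377.97 = 122.50 A.
I_p = I_s × N_s/N_p = 122.50 × 78/2270 = 4.21 A.

V_s ≈ 378 V, I_p ≈ 4.21 A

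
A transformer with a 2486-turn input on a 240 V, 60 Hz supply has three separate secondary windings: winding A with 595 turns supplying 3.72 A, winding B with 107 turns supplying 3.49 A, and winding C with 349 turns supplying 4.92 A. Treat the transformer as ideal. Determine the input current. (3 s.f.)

V_A = 240 × 595/2486 = 57.442 V; V_B = 240 × 107/2486 = 10.330 V; V_C = 240 × 349/2486 = 33.693 V.
P_out = V_A I_A + V_B I_B + V_C I_C = 57.442×3.72 + 10.330×3.49 + 33.693×4.92 = 213.68 + 36.051 + 165.77 = 415.50 W.
Ideal ⇒ P_in = P_out, so I_in = P_out/V_in = 415.50/240 = 1.73 A.

I_in ≈ 1.73 A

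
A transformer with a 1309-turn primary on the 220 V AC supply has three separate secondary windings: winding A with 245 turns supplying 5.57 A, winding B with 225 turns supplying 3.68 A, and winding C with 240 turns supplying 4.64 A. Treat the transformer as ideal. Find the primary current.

I_p ≈ 2.53 A

V_A = 220 × 245/1309 = 41.176 V; V_B = 220 × 225/1309 = 37.815 V; V_C = 220 × 240/1309 = 40.336 V.
P_out = V_A I_A + V_B I_B + V_C I_C = 41.176×5.57 + 37.815×3.68 + 40.336×4.64 = 229.35 + 139.16 + 187.16 = 555.67 W.
Ideal ⇒ P_in = P_out, so I_p = P_out/V_p = 555.67/220 = 2.53 A.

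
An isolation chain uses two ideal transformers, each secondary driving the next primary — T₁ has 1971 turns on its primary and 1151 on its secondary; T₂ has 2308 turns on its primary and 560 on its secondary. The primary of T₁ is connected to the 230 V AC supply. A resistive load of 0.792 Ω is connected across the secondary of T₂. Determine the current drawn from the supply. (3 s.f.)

I_supply ≈ 5.83 A

After T₁: V = 230.00 × 1151/1971 = 134.31 V.
After T₂: V = 134.31 × 560/2308 = 32.589 V.
I_load = 32.589/0.792 = 41.148 A, so P_out = 32.589 × 41.148 = 1340.9 W.
All ideal ⇒ P_in = P_out, so I_supply = 1340.9/230 = 5.83 A.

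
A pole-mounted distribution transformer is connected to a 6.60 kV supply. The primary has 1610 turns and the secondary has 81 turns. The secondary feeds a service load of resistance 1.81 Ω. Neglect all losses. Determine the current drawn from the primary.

I_p ≈ 9.23 A

V_s = V_p × N_s/N_p = 6600 × 81/1610 = 332.05 V.
I_s = V_s/R = 332.05/1.81 = 183.45 A.
For an ideal transformer I_p N_p = I_s N_s, so I_p = 183.45 × 81/1610 = 9.23 A.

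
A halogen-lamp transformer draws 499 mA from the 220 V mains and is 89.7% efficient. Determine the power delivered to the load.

P_out ≈ 98.5 W

P_in = V_p I_p = 220 × 0.499 = 109.78 W.
P_out = η P_in = 0.897 × 109.78 = 98.5 W.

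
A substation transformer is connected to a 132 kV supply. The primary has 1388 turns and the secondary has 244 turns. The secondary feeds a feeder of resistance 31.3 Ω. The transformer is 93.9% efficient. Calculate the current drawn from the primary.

V_s = 132000 × 244/1388 = 23205 V.
I_s = V_s/R = 23205/31.3 = 741.36 A.
P_out = V_s I_s = 23205 × 741.36 = 1.7203×10^7 W.
P_in = P_out/η = 1.7203×10^7/0.939 = 1.8321×10^7 W.
I_p = P_in/V_p = 1.8321×10^7/132000 = 139 A.

I_p ≈ 139 A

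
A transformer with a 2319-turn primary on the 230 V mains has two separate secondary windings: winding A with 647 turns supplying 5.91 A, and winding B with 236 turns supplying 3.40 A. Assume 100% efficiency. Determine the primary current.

V_A = 230 × 647/2319 = 64.170 V; V_B = 230 × 236/2319 = 23.407 V.
P_out = V_A I_A + V_B I_B = 64.170×5.91 + 23.407×3.40 = 379.24 + 79.583 = 458.83 W.
Ideal ⇒ P_in = P_out, so I_p = P_out/V_p = 458.83/230 = 1.99 A.

I_p ≈ 1.99 A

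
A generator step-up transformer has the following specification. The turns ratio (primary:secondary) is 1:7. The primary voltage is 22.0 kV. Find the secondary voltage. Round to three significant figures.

V_s/V_p = N_s/N_p, so V_s = 22000 × 7/1 = 154000 V.

V_s ≈ 154000 V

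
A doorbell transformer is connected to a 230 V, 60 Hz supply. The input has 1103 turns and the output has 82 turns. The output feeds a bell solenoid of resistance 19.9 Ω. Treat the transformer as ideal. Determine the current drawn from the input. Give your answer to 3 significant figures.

V_out = V_in × N_out/N_in = 230 × 82/1103 = 17.099 V.
I_out = V_out/R = 17.099/19.9 = 0.85924 A.
For an ideal transformer I_in N_in = I_out N_out, so I_in = 0.85924 × 82/1103 = 0.0639 A.

I_in ≈ 0.0639 A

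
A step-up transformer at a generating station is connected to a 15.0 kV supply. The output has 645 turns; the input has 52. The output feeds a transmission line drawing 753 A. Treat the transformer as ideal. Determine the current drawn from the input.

For an ideal transformer I_in N_in = I_out N_out, so I_in = 753 × 645/52 = 9340 A.

I_in ≈ 9340 A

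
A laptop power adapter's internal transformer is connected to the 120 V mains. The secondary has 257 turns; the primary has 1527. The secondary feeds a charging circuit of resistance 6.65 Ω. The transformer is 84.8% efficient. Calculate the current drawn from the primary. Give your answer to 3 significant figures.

I_p ≈ 0.603 A

V_s = 120 × 257/1527 = 20.196 V.
I_s = V_s/R = 20.196/6.65 = 3.0371 A.
P_out = V_s I_s = 20.196 × 3.0371 = 61.338 W.
P_in = P_out/η = 61.338/0.848 = 72.332 W.
I_p = P_in/V_p = 72.332/120 = 0.603 A.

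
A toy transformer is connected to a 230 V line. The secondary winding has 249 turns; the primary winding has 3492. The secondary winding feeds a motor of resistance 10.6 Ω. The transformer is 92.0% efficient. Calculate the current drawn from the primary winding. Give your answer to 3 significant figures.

I_p ≈ 0.120 A

V_s = 230 × 249/3492 = 16.400 V.
I_s = V_s/R = 16.400/10.6 = 1.5472 A.
P_out = V_s I_s = 16.400 × 1.5472 = 25.375 W.
P_in = P_out/η = 25.375/0.920 = 27.581 W.
I_p = P_in/V_p = 27.581/230 = 0.120 A.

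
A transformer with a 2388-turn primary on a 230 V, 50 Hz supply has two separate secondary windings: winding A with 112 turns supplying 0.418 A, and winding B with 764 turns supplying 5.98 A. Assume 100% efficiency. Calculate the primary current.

I_p ≈ 1.93 A

V_A = 230 × 112/2388 = 10.787 V; V_B = 230 × 764/2388 = 73.585 V.
P_out = V_A I_A + V_B I_B = 10.787×0.418 + 73.585×5.98 = 4.5091 + 440.04 = 444.54 W.
Ideal ⇒ P_in = P_out, so I_p = P_out/V_p = 444.54/230 = 1.93 A.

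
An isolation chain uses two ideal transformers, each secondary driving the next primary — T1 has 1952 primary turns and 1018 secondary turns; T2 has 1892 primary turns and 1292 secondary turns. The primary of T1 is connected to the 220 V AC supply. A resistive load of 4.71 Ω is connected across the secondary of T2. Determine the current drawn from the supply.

After T1: V = 220.00 × 1018/1952 = 114.73 V.
After T2: V = 114.73 × 1292/1892 = 78.349 V.
I_load = 78.349/4.71 = 16.635 A, so P_out = 78.349 × 16.635 = 1303.3 W.
All ideal ⇒ P_in = P_out, so I_supply = 1303.3/220 = 5.92 A.

I_supply ≈ 5.92 A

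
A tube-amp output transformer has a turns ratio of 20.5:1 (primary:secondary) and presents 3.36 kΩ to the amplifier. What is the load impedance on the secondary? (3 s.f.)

Z_s = Z_p/(N_p/N_s)² = 3360/20.5² = 8.00 Ω.

Z_s ≈ 8.00 Ω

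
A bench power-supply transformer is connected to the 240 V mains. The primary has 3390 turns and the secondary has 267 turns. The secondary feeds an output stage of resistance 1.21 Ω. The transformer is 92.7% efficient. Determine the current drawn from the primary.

V_s = 240 × 267/3390 = 18.903 V.
I_s = V_s/R = 18.903/1.21 = 15.622 A.
P_out = V_s I_s = 18.903 × 15.622 = 295.30 W.
P_in = P_out/η = 295.30/0.927 = 318.55 W.
I_p = P_in/V_p = 318.55/240 = 1.33 A.

I_p ≈ 1.33 A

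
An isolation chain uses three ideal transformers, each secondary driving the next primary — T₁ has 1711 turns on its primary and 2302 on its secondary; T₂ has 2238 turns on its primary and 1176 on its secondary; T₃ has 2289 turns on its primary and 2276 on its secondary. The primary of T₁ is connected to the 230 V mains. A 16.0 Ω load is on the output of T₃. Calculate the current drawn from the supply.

I_supply ≈ 7.10 A

Secondary of T₁: V = 230.00 × 2302/1711 = 309.44 V.
Secondary of T₂: V = 309.44 × 1176/2238 = 162.60 V.
Secondary of T₃: V = 162.60 × 2276/2289 = 161.68 V.
I_load = 161.68/16.0 = 10.105 A, so P_out = 161.68 × 10.105 = 1633.8 W.
All ideal ⇒ P_in = P_out, so I_supply = 1633.8/230 = 7.10 A.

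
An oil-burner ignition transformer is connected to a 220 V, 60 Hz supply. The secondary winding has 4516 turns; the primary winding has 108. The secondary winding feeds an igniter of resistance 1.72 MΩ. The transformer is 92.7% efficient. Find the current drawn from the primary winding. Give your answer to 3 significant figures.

I_p ≈ 0.241 A

V_s = 220 × 4516/108 = 9199.3 V.
I_s = V_s/R = 9199.3/(1.72×10^6) = 0.0053484 A.
P_out = V_s I_s = 9199.3 × 0.0053484 = 49.201 W.
P_in = P_out/η = 49.201/0.927 = 53.076 W.
I_p = P_in/V_p = 53.076/220 = 0.241 A.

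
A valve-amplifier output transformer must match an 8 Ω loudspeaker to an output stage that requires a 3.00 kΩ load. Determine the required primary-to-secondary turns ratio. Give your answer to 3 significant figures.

Z_p/Z_s = (N_p/N_s)², so N_p/N_s = √(3000/8) = √375 = 19.4.

N_p/N_s ≈ 19.4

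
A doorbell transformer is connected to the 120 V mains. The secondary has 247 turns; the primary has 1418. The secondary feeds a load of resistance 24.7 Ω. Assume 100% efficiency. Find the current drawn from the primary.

V_s = V_p × N_s/N_p = 120 × 247/1418 = 20.903 V.
I_s = V_s/R = 20.903/24.7 = 0.84626 A.
For an ideal transformer I_p N_p = I_s N_s, so I_p = 0.84626 × 247/1418 = 0.147 A.

I_p ≈ 0.147 A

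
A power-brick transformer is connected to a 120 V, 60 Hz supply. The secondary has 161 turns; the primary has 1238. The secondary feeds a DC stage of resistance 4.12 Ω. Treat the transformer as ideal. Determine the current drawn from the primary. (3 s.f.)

V_s = V_p × N_s/N_p = 120 × 161/1238 = 15.606 V.
I_s = V_s/R = 15.606/4.12 = 3.7878 A.
For an ideal transformer I_p N_p = I_s N_s, so I_p = 3.7878 × 161/1238 = 0.493 A.

I_p ≈ 0.493 A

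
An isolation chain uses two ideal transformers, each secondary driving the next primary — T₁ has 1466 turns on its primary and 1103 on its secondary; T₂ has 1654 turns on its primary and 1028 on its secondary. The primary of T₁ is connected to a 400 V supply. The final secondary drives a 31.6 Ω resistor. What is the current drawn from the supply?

I_supply ≈ 2.77 A

After T₁: V = 400.00 × 1103/1466 = 300.95 V.
After T₂: V = 300.95 × 1028/1654 = 187.05 V.
I_load = 187.05/31.6 = 5.9193 A, so P_out = 187.05 × 5.9193 = 1107.2 W.
All ideal ⇒ P_in = P_out, so I_supply = 1107.2/400 = 2.77 A.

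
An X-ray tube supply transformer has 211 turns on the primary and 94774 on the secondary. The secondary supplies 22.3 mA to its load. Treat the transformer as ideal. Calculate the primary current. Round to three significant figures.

For an ideal transformer I_p/I_s = N_s/N_p, so I_p = 0.0223 × 94774/211 = 10.0 A.

I_p ≈ 10.0 A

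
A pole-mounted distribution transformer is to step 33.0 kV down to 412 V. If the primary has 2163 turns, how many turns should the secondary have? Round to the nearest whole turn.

N_s = 27 turns

N_s/N_p = V_s/V_p, so N_s = 2163 × 412/33000 = 27.0 ≈ 27 turns.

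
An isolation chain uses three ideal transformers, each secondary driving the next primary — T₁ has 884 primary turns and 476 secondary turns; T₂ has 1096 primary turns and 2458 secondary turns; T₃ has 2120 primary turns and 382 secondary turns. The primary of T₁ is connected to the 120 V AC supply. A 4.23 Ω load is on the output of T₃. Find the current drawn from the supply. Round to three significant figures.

I_supply ≈ 1.34 A

Secondary of T₁: V = 120.00 × 476/884 = 64.615 V.
Secondary of T₂: V = 64.615 × 2458/1096 = 144.91 V.
Secondary of T₃: V = 144.91 × 382/2120 = 26.112 V.
I_load = 26.112/4.23 = 6.1730 A, so P_out = 26.112 × 6.1730 = 161.19 W.
All ideal ⇒ P_in = P_out, so I_supply = 161.19/120 = 1.34 A.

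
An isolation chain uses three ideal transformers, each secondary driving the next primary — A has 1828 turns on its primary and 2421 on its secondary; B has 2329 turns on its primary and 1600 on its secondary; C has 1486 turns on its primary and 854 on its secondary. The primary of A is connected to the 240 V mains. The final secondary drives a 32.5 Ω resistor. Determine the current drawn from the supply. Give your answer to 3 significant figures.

After A: V = 240.00 × 2421/1828 = 317.86 V.
After B: V = 317.86 × 1600/2329 = 218.36 V.
After C: V = 218.36 × 854/1486 = 125.49 V.
I_load = 125.49/32.5 = 3.8613 A, so P_out = 125.49 × 3.8613 = 484.57 W.
All ideal ⇒ P_in = P_out, so I_supply = 484.57/240 = 2.02 A.

I_supply ≈ 2.02 A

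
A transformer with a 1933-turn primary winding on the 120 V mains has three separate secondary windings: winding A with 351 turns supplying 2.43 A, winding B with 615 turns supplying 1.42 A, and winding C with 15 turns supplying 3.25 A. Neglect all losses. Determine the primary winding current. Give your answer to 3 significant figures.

V_A = 120 × 351/1933 = 21.790 V; V_B = 120 × 615/1933 = 38.179 V; V_C = 120 × 15/1933 = 0.93120 V.
P_out = V_A I_A + V_B I_B + V_C I_C = 21.790×2.43 + 38.179×1.42 + 0.93120×3.25 = 52.950 + 54.214 + 3.0264 = 110.19 W.
Ideal ⇒ P_in = P_out, so I_p = P_out/V_p = 110.19/120 = 0.918 A.

I_p ≈ 0.918 A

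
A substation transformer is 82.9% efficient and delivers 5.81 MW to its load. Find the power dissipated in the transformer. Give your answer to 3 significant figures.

P_in = P_out/η = 5.81×10^6/0.829 = 7.00844×10^6 W.
P_loss = P_in − P_out = 7.00844×10^6 − 5.81×10^6 = 1.20×10^6 W.

P_loss ≈ 1.20×10^6 W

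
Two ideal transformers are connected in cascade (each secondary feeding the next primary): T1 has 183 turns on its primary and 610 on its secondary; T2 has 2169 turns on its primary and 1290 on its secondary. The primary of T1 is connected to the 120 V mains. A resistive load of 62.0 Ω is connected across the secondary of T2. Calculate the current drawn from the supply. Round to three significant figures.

After T1: V = 120.00 × 610/183 = 400.00 V.
After T2: V = 400.00 × 1290/2169 = 237.90 V.
I_load = 237.90/62.0 = 3.8371 A, so P_out = 237.90 × 3.8371 = 912.83 W.
All ideal ⇒ P_in = P_out, so I_supply = 912.83/120 = 7.61 A.

I_supply ≈ 7.61 A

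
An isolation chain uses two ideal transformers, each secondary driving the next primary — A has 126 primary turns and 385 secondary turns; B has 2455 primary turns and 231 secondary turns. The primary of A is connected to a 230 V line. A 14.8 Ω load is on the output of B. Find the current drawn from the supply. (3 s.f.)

Secondary of A: V = 230.00 × 385/126 = 702.78 V.
Secondary of B: V = 702.78 × 231/2455 = 66.127 V.
I_load = 66.127/14.8 = 4.4680 A, so P_out = 66.127 × 4.4680 = 295.46 W.
All ideal ⇒ P_in = P_out, so I_supply = 295.46/230 = 1.28 A.

I_supply ≈ 1.28 A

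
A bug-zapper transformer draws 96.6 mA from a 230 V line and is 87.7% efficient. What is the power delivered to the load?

P_in = V_p I_p = 230 × 0.0966 = 22.218 W.
P_out = η P_in = 0.877 × 22.218 = 19.5 W.

P_out ≈ 19.5 W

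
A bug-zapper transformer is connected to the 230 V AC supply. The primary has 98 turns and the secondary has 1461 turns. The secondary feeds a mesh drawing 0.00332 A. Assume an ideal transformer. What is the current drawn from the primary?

I_p ≈ 0.0495 A

For an ideal transformer I_p N_p = I_s N_s, so I_p = 0.00332 × 1461/98 = 0.0495 A.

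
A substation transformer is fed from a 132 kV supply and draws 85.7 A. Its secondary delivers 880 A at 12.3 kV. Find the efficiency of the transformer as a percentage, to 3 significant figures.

P_in = 132000 × 85.7 = 1.13124×10^7 W.
P_out = 12300 × 880 = 1.08240×10^7 W.
η = P_out/P_in = 1.08240×10^7/(1.13124×10^7) = 0.957.

η ≈ 95.7%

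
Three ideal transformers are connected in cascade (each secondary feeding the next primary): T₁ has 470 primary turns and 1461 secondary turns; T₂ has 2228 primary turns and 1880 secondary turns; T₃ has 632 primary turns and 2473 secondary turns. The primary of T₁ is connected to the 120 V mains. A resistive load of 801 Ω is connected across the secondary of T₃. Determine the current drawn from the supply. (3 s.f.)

Secondary of T₁: V = 120.00 × 1461/470 = 373.02 V.
Secondary of T₂: V = 373.02 × 1880/2228 = 314.76 V.
Secondary of T₃: V = 314.76 × 2473/632 = 1231.6 V.
I_load = 1231.6/801 = 1.5376 A, so P_out = 1231.6 × 1.5376 = 1893.8 W.
All ideal ⇒ P_in = P_out, so I_supply = 1893.8/120 = 15.8 A.

I_supply ≈ 15.8 A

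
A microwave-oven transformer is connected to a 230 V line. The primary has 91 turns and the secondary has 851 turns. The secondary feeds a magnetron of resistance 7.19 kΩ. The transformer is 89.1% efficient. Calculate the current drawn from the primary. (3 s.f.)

V_s = 230 × 851/91 = 2150.9 V.
I_s = V_s/R = 2150.9/7190 = 0.29915 A.
P_out = V_s I_s = 2150.9 × 0.29915 = 643.43 W.
P_in = P_out/η = 643.43/0.891 = 722.15 W.
I_p = P_in/V_p = 722.15/230 = 3.14 A.

I_p ≈ 3.14 A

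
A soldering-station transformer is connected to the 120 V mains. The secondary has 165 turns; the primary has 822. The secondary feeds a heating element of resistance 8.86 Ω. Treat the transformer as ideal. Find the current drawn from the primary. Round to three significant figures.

V_s = V_p × N_s/N_p = 120 × 165/822 = 24.088 V.
I_s = V_s/R = 24.088/8.86 = 2.7187 A.
For an ideal transformer I_p N_p = I_s N_s, so I_p = 2.7187 × 165/822 = 0.546 A.

I_p ≈ 0.546 A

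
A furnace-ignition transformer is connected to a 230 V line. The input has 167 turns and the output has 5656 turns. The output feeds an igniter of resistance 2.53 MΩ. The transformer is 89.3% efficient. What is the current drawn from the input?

V_out = 230 × 5656/167 = 7789.7 V.
I_out = V_out/R = 7789.7/(2.53×10^6) = 0.0030789 A.
P_out = V_out I_out = 7789.7 × 0.0030789 = 23.984 W.
P_in = P_out/η = 23.984/0.893 = 26.858 W.
I_in = P_in/V_in = 26.858/230 = 0.117 A.

I_in ≈ 0.117 A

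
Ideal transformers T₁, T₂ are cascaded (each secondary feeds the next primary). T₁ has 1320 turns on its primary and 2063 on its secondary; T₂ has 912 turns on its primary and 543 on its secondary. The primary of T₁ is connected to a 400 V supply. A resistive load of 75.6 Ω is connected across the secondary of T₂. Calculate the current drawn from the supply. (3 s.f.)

I_supply ≈ 4.58 A

Secondary of T₁: V = 400.00 × 2063/1320 = 625.15 V.
Secondary of T₂: V = 625.15 × 543/912 = 372.21 V.
I_load = 372.21/75.6 = 4.9234 A, so P_out = 372.21 × 4.9234 = 1832.6 W.
All ideal ⇒ P_in = P_out, so I_supply = 1832.6/400 = 4.58 A.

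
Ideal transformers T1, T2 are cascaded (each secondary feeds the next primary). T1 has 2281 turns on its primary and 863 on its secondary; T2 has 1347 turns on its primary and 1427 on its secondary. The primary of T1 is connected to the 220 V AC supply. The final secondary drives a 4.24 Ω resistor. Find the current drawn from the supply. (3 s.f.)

I_supply ≈ 8.34 A

Secondary of T1: V = 220.00 × 863/2281 = 83.235 V.
Secondary of T2: V = 83.235 × 1427/1347 = 88.179 V.
I_load = 88.179/4.24 = 20.797 A, so P_out = 88.179 × 20.797 = 1833.8 W.
All ideal ⇒ P_in = P_out, so I_supply = 1833.8/220 = 8.34 A.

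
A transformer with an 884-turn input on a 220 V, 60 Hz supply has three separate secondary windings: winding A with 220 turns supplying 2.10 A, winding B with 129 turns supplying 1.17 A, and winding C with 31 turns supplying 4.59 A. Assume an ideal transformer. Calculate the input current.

V_A = 220 × 220/884 = 54.751 V; V_B = 220 × 129/884 = 32.104 V; V_C = 220 × 31/884 = 7.7149 V.
P_out = V_A I_A + V_B I_B + V_C I_C = 54.751×2.10 + 32.104×1.17 + 7.7149×4.59 = 114.98 + 37.562 + 35.412 = 187.95 W.
Ideal ⇒ P_in = P_out, so I_in = P_out/V_in = 187.95/220 = 0.854 A.

I_in ≈ 0.854 A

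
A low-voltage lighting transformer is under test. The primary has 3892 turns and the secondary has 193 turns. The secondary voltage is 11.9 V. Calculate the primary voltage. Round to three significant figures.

V_p ≈ 240 V

V_p/V_s = N_p/N_s, so V_p = 11.9 × 3892/193 = 240 V.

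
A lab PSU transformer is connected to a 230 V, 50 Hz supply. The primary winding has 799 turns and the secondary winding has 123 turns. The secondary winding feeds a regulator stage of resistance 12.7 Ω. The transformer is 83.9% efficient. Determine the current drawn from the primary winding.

V_s = 230 × 123/799 = 35.407 V.
I_s = V_s/R = 35.407/12.7 = 2.7879 A.
P_out = V_s I_s = 35.407 × 2.7879 = 98.712 W.
P_in = P_out/η = 98.712/0.839 = 117.65 W.
I_p = P_in/V_p = 117.65/230 = 0.512 A.

I_p ≈ 0.512 A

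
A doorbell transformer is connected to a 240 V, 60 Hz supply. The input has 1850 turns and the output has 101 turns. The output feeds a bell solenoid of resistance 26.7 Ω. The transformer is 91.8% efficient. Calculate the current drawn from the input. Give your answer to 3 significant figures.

V_out = 240 × 101/1850 = 13.103 V.
I_out = V_out/R = 13.103/26.7 = 0.49074 A.
P_out = V_out I_out = 13.103 × 0.49074 = 6.4300 W.
P_in = P_out/η = 6.4300/0.918 = 7.0043 W.
I_in = P_in/V_in = 7.0043/240 = 0.0292 A.

I_in ≈ 0.0292 A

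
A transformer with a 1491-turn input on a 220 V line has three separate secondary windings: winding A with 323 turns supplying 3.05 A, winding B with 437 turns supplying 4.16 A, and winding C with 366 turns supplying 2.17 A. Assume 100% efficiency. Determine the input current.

V_A = 220 × 323/1491 = 47.659 V; V_B = 220 × 437/1491 = 64.480 V; V_C = 220 × 366/1491 = 54.004 V.
P_out = V_A I_A + V_B I_B + V_C I_C = 47.659×3.05 + 64.480×4.16 + 54.004×2.17 = 145.36 + 268.24 + 117.19 = 530.79 W.
Ideal ⇒ P_in = P_out, so I_in = P_out/V_in = 530.79/220 = 2.41 A.

I_in ≈ 2.41 A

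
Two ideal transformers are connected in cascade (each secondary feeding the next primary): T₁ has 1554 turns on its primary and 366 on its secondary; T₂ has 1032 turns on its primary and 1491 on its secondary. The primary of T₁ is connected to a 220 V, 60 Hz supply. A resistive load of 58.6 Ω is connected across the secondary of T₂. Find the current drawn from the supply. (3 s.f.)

I_supply ≈ 0.435 A

After T₁: V = 220.00 × 366/1554 = 51.815 V.
After T₂: V = 51.815 × 1491/1032 = 74.860 V.
I_load = 74.860/58.6 = 1.2775 A, so P_out = 74.860 × 1.2775 = 95.632 W.
All ideal ⇒ P_in = P_out, so I_supply = 95.632/220 = 0.435 A.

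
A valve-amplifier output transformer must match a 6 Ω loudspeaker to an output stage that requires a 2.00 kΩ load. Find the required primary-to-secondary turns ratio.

N_p/N_s ≈ 18.3

Z_p/Z_s = (N_p/N_s)², so N_p/N_s = √(2000/6) = √333 = 18.3.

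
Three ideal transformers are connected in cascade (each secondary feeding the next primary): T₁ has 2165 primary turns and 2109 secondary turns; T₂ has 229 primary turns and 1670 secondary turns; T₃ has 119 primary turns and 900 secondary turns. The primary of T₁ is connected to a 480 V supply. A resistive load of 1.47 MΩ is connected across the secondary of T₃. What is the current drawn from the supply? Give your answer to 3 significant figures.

Secondary of T₁: V = 480.00 × 2109/2165 = 467.58 V.
Secondary of T₂: V = 467.58 × 1670/229 = 3409.9 V.
Secondary of T₃: V = 3409.9 × 900/119 = 25789 V.
I_load = 25789/(1.47×10^6) = 0.017544 A, so P_out = 25789 × 0.017544 = 452.43 W.
All ideal ⇒ P_in = P_out, so I_supply = 452.43/480 = 0.943 A.

I_supply ≈ 0.943 A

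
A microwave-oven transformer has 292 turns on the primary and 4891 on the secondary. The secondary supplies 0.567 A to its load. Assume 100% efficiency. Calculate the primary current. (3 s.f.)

For an ideal transformer I_p/I_s = N_s/N_p, so I_p = 0.567 × 4891/292 = 9.50 A.

I_p ≈ 9.50 A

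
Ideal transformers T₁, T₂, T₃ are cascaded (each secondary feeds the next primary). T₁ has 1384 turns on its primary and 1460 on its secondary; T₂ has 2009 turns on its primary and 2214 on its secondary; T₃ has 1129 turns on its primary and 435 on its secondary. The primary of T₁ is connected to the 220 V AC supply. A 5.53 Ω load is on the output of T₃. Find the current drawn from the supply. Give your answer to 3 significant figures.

After T₁: V = 220.00 × 1460/1384 = 232.08 V.
After T₂: V = 232.08 × 2214/2009 = 255.76 V.
After T₃: V = 255.76 × 435/1129 = 98.545 V.
I_load = 98.545/5.53 = 17.820 A, so P_out = 98.545 × 17.820 = 1756.1 W.
All ideal ⇒ P_in = P_out, so I_supply = 1756.1/220 = 7.98 A.

I_supply ≈ 7.98 A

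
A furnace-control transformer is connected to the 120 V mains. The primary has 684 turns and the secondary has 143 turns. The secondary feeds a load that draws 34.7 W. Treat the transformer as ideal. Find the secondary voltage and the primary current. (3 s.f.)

V_s = V_p × N_s/N_p = 120 × 143/684 = 25.088 V.
I_s = P/V_s = 34.7/25.088 = 1.3831 A.
I_p = I_s × N_s/N_p = 1.3831 × 143/684 = 0.289 A.

V_s ≈ 25.1 V, I_p ≈ 0.289 A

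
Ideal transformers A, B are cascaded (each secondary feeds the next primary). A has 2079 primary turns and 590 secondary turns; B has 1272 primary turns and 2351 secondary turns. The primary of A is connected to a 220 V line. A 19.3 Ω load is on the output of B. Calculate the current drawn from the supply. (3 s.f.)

I_supply ≈ 3.14 A

After A: V = 220.00 × 590/2079 = 62.434 V.
After B: V = 62.434 × 2351/1272 = 115.39 V.
I_load = 115.39/19.3 = 5.9790 A, so P_out = 115.39 × 5.9790 = 689.94 W.
All ideal ⇒ P_in = P_out, so I_supply = 689.94/220 = 3.14 A.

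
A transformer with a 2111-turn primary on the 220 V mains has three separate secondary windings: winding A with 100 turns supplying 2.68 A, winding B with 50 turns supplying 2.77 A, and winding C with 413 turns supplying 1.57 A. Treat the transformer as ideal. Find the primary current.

V_A = 220 × 100/2111 = 10.422 V; V_B = 220 × 50/2111 = 5.2108 V; V_C = 220 × 413/2111 = 43.041 V.
P_out = V_A I_A + V_B I_B + V_C I_C = 10.422×2.68 + 5.2108×2.77 + 43.041×1.57 = 27.930 + 14.434 + 67.575 = 109.94 W.
Ideal ⇒ P_in = P_out, so I_p = P_out/V_p = 109.94/220 = 0.500 A.

I_p ≈ 0.500 A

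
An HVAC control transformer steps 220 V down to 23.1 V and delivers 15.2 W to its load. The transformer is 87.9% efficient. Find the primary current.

I_p ≈ 0.0786 A

P_in = P_out/η = 15.2/0.879 = 17.292 W.
I_p = P_in/V_p = 17.292/220 = 0.0786 A.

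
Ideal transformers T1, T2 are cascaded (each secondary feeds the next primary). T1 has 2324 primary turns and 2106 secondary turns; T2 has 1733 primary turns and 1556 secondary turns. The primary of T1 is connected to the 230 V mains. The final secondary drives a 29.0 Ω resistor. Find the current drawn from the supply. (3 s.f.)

I_supply ≈ 5.25 A

Secondary of T1: V = 230.00 × 2106/2324 = 208.43 V.
Secondary of T2: V = 208.43 × 1556/1733 = 187.14 V.
I_load = 187.14/29.0 = 6.4530 A, so P_out = 187.14 × 6.4530 = 1207.6 W.
All ideal ⇒ P_in = P_out, so I_supply = 1207.6/230 = 5.25 A.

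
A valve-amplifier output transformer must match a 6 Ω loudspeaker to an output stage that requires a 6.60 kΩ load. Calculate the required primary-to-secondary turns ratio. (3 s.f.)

Z_p/Z_s = (N_p/N_s)², so N_p/N_s = √(6600/6) = √1100 = 33.2.

N_p/N_s ≈ 33.2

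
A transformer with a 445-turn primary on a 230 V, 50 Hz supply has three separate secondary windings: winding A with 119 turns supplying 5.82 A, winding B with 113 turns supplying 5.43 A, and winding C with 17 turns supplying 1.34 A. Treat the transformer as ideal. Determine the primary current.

V_A = 230 × 119/445 = 61.506 V; V_B = 230 × 113/445 = 58.404 V; V_C = 230 × 17/445 = 8.7865 V.
P_out = V_A I_A + V_B I_B + V_C I_C = 61.506×5.82 + 58.404×5.43 + 8.7865×1.34 = 357.96 + 317.14 + 11.774 = 686.87 W.
Ideal ⇒ P_in = P_out, so I_p = P_out/V_p = 686.87/230 = 2.99 A.

I_p ≈ 2.99 A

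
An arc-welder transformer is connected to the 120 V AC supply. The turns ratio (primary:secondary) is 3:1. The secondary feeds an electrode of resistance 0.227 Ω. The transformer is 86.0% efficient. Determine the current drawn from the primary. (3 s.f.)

I_p ≈ 68.3 A

V_s = 120 × 1/3 = 40.000 V.
I_s = V_s/R = 40.000/0.227 = 176.21 A.
P_out = V_s I_s = 40.000 × 176.21 = 7048.5 W.
P_in = P_out/η = 7048.5/0.860 = 8195.9 W.
I_p = P_in/V_p = 8195.9/120 = 68.3 A.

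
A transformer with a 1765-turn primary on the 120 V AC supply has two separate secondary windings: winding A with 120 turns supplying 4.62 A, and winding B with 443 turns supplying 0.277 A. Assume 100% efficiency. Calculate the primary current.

I_p ≈ 0.384 A

V_A = 120 × 120/1765 = 8.1586 V; V_B = 120 × 443/1765 = 30.119 V.
P_out = V_A I_A + V_B I_B = 8.1586×4.62 + 30.119×0.277 = 37.693 + 8.3430 = 46.036 W.
Ideal ⇒ P_in = P_out, so I_p = P_out/V_p = 46.036/120 = 0.384 A.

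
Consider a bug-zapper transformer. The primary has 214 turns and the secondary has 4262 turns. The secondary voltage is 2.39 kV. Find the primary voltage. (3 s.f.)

V_p ≈ 120 V

V_p/V_s = N_p/N_s, so V_p = 2390 × 214/4262 = 120 V.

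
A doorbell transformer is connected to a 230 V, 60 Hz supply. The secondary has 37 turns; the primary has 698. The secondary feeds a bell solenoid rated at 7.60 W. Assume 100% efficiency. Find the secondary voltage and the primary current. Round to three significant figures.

V_s ≈ 12.2 V, I_p ≈ 0.0330 A

V_s = V_p × N_s/N_p = 230 × 37/698 = 12.192 V.
I_s = P/V_s = 7.60/12.192 = 0.62336 A.
I_p = I_s × N_s/N_p = 0.62336 × 37/698 = 0.0330 A.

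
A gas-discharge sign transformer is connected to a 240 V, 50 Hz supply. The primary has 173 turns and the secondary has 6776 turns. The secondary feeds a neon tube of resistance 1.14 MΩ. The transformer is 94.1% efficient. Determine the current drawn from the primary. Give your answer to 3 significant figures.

V_s = 240 × 6776/173 = 9400.2 V.
I_s = V_s/R = 9400.2/(1.14×10^6) = 0.0082458 A.
P_out = V_s I_s = 9400.2 × 0.0082458 = 77.513 W.
P_in = P_out/η = 77.513/0.941 = 82.373 W.
I_p = P_in/V_p = 82.373/240 = 0.343 A.

I_p ≈ 0.343 A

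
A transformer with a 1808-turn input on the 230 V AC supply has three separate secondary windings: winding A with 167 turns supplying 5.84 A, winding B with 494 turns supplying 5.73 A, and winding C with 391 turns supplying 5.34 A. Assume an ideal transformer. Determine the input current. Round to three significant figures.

I_in ≈ 3.26 A

V_A = 230 × 167/1808 = 21.244 V; V_B = 230 × 494/1808 = 62.843 V; V_C = 230 × 391/1808 = 49.740 V.
P_out = V_A I_A + V_B I_B + V_C I_C = 21.244×5.84 + 62.843×5.73 + 49.740×5.34 = 124.07 + 360.09 + 265.61 = 749.77 W.
Ideal ⇒ P_in = P_out, so I_in = P_out/V_in = 749.77/230 = 3.26 A.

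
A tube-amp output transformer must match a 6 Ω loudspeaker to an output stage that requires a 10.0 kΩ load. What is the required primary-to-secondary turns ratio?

Z_p/Z_s = (N_p/N_s)², so N_p/N_s = √(10000/6) = √1670 = 40.8.

N_p/N_s ≈ 40.8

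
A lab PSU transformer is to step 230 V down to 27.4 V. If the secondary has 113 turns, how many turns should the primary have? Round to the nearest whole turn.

N_p = 949 turns

N_p/N_s = V_p/V_s, so N_p = 113 × 230/27.4 = 948.5 ≈ 949 turns.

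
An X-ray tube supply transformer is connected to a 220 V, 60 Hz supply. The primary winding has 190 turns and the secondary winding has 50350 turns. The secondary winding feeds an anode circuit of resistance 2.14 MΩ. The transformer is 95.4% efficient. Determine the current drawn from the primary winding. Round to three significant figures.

I_p ≈ 7.57 A

V_s = 220 × 50350/190 = 58300 V.
I_s = V_s/R = 58300/(2.14×10^6) = 0.027243 A.
P_out = V_s I_s = 58300 × 0.027243 = 1588.3 W.
P_in = P_out/η = 1588.3/0.954 = 1664.8 W.
I_p = P_in/V_p = 1664.8/220 = 7.57 A.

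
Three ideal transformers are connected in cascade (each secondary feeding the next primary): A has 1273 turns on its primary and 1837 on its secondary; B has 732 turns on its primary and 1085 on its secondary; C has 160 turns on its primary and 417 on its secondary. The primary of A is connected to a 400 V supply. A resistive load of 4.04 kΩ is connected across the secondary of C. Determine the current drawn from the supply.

After A: V = 400.00 × 1837/1273 = 577.22 V.
After B: V = 577.22 × 1085/732 = 855.58 V.
After C: V = 855.58 × 417/160 = 2229.8 V.
I_load = 2229.8/4040 = 0.55194 A, so P_out = 2229.8 × 0.55194 = 1230.7 W.
All ideal ⇒ P_in = P_out, so I_supply = 1230.7/400 = 3.08 A.

I_supply ≈ 3.08 A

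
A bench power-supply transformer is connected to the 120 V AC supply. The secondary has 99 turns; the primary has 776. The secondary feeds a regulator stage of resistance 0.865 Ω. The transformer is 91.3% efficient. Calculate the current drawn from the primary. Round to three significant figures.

I_p ≈ 2.47 A

V_s = 120 × 99/776 = 15.309 V.
I_s = V_s/R = 15.309/0.865 = 17.699 A.
P_out = V_s I_s = 15.309 × 17.699 = 270.95 W.
P_in = P_out/η = 270.95/0.913 = 296.77 W.
I_p = P_in/V_p = 296.77/120 = 2.47 A.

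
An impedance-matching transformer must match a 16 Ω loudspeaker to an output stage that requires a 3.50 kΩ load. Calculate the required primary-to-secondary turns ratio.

Z_p/Z_s = (N_p/N_s)², so N_p/N_s = √(3500/16) = √219 = 14.8.

N_p/N_s ≈ 14.8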